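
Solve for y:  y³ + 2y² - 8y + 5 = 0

Possible rational roots are divisors of 5. Testing y = 1 gives 0, so (y - 1) is a factor.
Divide: y³ + 2y² - 8y + 5 = (y - 1)(y² + 3y - 5).
Apply the quadratic formula to y² + 3y - 5 = 0: y = (-3 ± √29)/2, i.e. y ≈ 1.1926 or y ≈ -4.1926.

y = -4.1926 or y = 1 or y = 1.1926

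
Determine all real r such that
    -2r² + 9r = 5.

r = 0.6492 or r = 3.8508

Rearrange to standard form: -2r² + 9r - 5 = 0.
Discriminant: (9)² − 4·(-2)·(-5) = 41.
Quadratic formula: r = (-9 ± √41) / (-4).
So r = 9/4 - √(41)/4 ≈ 0.6492 or r = √(41)/4 + 9/4 ≈ 3.8508.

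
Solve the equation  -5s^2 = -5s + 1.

Rearrange to standard form: -5s^2 + 5s - 1 = 0.
Discriminant: (5)^2 - 4*(-5)*(-1) = 5.
Quadratic formula: s = (-5 +/- sqrt(5)) / (-10).
So s = 1/2 - sqrt(5)/10 ~= 0.2764 or s = sqrt(5)/10 + 1/2 ~= 0.7236.

s = 0.2764 or s = 0.7236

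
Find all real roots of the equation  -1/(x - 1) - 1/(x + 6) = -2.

Multiply both sides by (x - 1)(x + 6):
-(x + 6) - (x - 1) = -2(x - 1)(x + 6).
Expand and collect terms: -2x² - 8x + 17 = 0.
By the quadratic formula, x = (8 ± √200) / -4, so x ≈ -5.5355 or x ≈ 1.5355.
Neither value makes a denominator zero (x ≠ 1, x ≠ -6), so both are valid.

x = -5.5355 or x = 1.5355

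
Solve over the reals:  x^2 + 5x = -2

Rearrange to standard form: x^2 + 5x + 2 = 0.
Discriminant: (5)^2 - 4*1*2 = 17.
Quadratic formula: x = (-5 +/- sqrt(17)) / 2.
So x = -5/2 + sqrt(17)/2 ~= -0.4384 or x = -5/2 - sqrt(17)/2 ~= -4.5616.

x = -4.5616 or x = -0.4384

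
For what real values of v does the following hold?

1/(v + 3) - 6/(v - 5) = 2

v = -2.1375 or v = 1.6375

Multiply both sides by (v + 3)(v - 5):
(v - 5) - 6(v + 3) = 2(v + 3)(v - 5).
Expand and collect terms: 2v^2 + v - 7 = 0.
By the quadratic formula, v = (-1 +/- sqrt(57)) / 4, so v ~= 1.6375 or v ~= -2.1375.
Neither value makes a denominator zero (v != -3, v != 5), so both are valid.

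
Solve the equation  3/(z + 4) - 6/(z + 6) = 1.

z = -10 or z = -3

Multiply both sides by (z + 4)(z + 6):
3(z + 6) - 6(z + 4) = (z + 4)(z + 6).
Expand and collect terms: z^2 + 13z + 30 = 0.
Factor or apply the quadratic formula: z = -3 or z = -10.
Neither value makes a denominator zero (z != -4, z != -6), so both are valid.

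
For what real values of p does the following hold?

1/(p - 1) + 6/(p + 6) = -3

Multiply both sides by (p - 1)(p + 6):
(p + 6) + 6(p - 1) = -3(p - 1)(p + 6).
Expand and collect terms: -3p² - 22p + 18 = 0.
By the quadratic formula, p = (22 ± √700) / -6, so p ≈ -8.0763 or p ≈ 0.7429.
Neither value makes a denominator zero (p ≠ 1, p ≠ -6), so both are valid.

p = -8.0763 or p = 0.7429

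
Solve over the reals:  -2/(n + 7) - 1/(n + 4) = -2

n = -6.1861 or n = -3.3139

Multiply both sides by (n + 7)(n + 4):
-2(n + 4) - (n + 7) = -2(n + 7)(n + 4).
Expand and collect terms: -2n^2 - 19n - 41 = 0.
By the quadratic formula, n = (19 +/- sqrt(33)) / -4, so n ~= -6.1861 or n ~= -3.3139.
Neither value makes a denominator zero (n != -7, n != -4), so both are valid.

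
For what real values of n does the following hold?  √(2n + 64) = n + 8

n = 0

Square both sides: 2n + 64 = (n + 8)².
Expand and rearrange: n² + 14n = 0.
Solving gives n = 0 or n = -14.
Check each candidate in the original equation:
  n = 0: √(64) = 8, while n + 8 = 8 — valid.
  n = -14: √(36) = 6, while n + 8 = -6 — extraneous.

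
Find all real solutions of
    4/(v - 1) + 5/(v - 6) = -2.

v = -1.9221 or v = 4.4221

Multiply both sides by (v - 1)(v - 6):
4(v - 6) + 5(v - 1) = -2(v - 1)(v - 6).
Expand and collect terms: -2v² + 5v + 17 = 0.
By the quadratic formula, v = (-5 ± √161) / -4, so v ≈ -1.9221 or v ≈ 4.4221.
Neither value makes a denominator zero (v ≠ 1, v ≠ 6), so both are valid.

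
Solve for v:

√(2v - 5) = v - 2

v = 3

Square both sides: 2v - 5 = (v - 2)².
Expand and rearrange: v² - 6v + 9 = 0.
This gives the repeated root v = 3.
Check in the original equation:
  v = 3: √(1) = 1, while v - 2 = 1 — valid.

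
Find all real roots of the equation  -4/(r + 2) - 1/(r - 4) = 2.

Multiply both sides by (r + 2)(r - 4):
-4(r - 4) - (r + 2) = 2(r + 2)(r - 4).
Expand and collect terms: 2r² + r - 30 = 0.
By the quadratic formula, r = (-1 ± √241) / 4, so r ≈ 3.631 or r ≈ -4.131.
Neither value makes a denominator zero (r ≠ -2, r ≠ 4), so both are valid.

r = -4.131 or r = 3.631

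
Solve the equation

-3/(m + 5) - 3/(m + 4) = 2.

Multiply both sides by (m + 5)(m + 4):
-3(m + 4) - 3(m + 5) = 2(m + 5)(m + 4).
Expand and collect terms: 2m² + 24m + 67 = 0.
By the quadratic formula, m = (-24 ± √40) / 4, so m ≈ -4.4189 or m ≈ -7.5811.
Neither value makes a denominator zero (m ≠ -5, m ≠ -4), so both are valid.

m = -7.5811 or m = -4.4189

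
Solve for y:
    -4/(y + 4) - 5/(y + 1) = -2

y = -3.0895 or y = 2.5895

Multiply both sides by (y + 4)(y + 1):
-4(y + 1) - 5(y + 4) = -2(y + 4)(y + 1).
Expand and collect terms: -2y^2 - y + 16 = 0.
By the quadratic formula, y = (1 +/- sqrt(129)) / -4, so y ~= -3.0895 or y ~= 2.5895.
Neither value makes a denominator zero (y != -4, y != -1), so both are valid.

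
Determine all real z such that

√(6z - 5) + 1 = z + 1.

z = 1 or z = 5

Isolate the radical: √(6z - 5) = z.
Square both sides: 6z - 5 = (z)².
Expand and rearrange: z² - 6z + 5 = 0.
Solving gives z = 5 or z = 1.
Check each candidate in the original equation:
  z = 5: √(25) = 5, while z = 5 — valid.
  z = 1: √(1) = 1, while z = 1 — valid.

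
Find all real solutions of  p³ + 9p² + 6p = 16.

p = -8 or p = -2 or p = 1

Rearrange: p³ + 9p² + 6p - 16 = 0.
Possible rational roots are divisors of -16. Testing p = -2 gives 0, so (p + 2) is a factor.
Divide: p³ + 9p² + 6p - 16 = (p + 2)(p² + 7p - 8).
Factor the quadratic: p = 1 or p = -8.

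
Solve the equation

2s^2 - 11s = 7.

Rearrange to standard form: 2s^2 - 11s - 7 = 0.
Discriminant: (-11)^2 - 4*2*(-7) = 177.
Quadratic formula: s = (11 +/- sqrt(177)) / 4.
So s = 11/4 + sqrt(177)/4 ~= 6.076 or s = 11/4 - sqrt(177)/4 ~= -0.576.

s = -0.576 or s = 6.076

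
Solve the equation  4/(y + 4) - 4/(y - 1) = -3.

Multiply both sides by (y + 4)(y - 1):
4(y - 1) - 4(y + 4) = -3(y + 4)(y - 1).
Expand and collect terms: -3y² - 9y + 32 = 0.
By the quadratic formula, y = (9 ± √465) / -6, so y ≈ -5.094 or y ≈ 2.094.
Neither value makes a denominator zero (y ≠ -4, y ≠ 1), so both are valid.

y = -5.094 or y = 2.094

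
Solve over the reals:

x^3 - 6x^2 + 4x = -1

x = -0.1926 or x = 1 or x = 5.1926

Rearrange: x^3 - 6x^2 + 4x + 1 = 0.
Possible rational roots are divisors of 1. Testing x = 1 gives 0, so (x - 1) is a factor.
Divide: x^3 - 6x^2 + 4x + 1 = (x - 1)(x^2 - 5x - 1).
Apply the quadratic formula to x^2 - 5x - 1 = 0: x = (5 +/- sqrt(29))/2, i.e. x ~= 5.1926 or x ~= -0.1926.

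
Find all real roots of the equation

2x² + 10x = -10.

Rearrange to standard form: 2x² + 10x + 10 = 0.
Discriminant: (10)² − 4·2·10 = 20.
Quadratic formula: x = (-10 ± √20) / 4.
So x = -5/2 + √(5)/2 ≈ -1.382 or x = -5/2 - √(5)/2 ≈ -3.618.

x = -3.618 or x = -1.382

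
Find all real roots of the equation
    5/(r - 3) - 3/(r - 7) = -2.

r = 1 or r = 8

Multiply both sides by (r - 3)(r - 7):
5(r - 7) - 3(r - 3) = -2(r - 3)(r - 7).
Expand and collect terms: -2r² + 18r - 16 = 0.
Factor or apply the quadratic formula: r = 1 or r = 8.
Neither value makes a denominator zero (r ≠ 3, r ≠ 7), so both are valid.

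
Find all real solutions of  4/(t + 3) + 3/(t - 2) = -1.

Multiply both sides by (t + 3)(t - 2):
4(t - 2) + 3(t + 3) = -(t + 3)(t - 2).
Expand and collect terms: -t² - 8t + 5 = 0.
By the quadratic formula, t = (8 ± √84) / -2, so t ≈ -8.5826 or t ≈ 0.5826.
Neither value makes a denominator zero (t ≠ -3, t ≠ 2), so both are valid.

t = -8.5826 or t = 0.5826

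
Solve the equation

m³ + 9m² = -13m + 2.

Rearrange: m³ + 9m² + 13m - 2 = 0.
Possible rational roots are divisors of -2. Testing m = -2 gives 0, so (m + 2) is a factor.
Divide: m³ + 9m² + 13m - 2 = (m + 2)(m² + 7m - 1).
Apply the quadratic formula to m² + 7m - 1 = 0: m = (-7 ± √53)/2, i.e. m ≈ 0.1401 or m ≈ -7.1401.

m = -7.1401 or m = -2 or m = 0.1401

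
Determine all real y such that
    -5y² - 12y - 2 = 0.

y = -2.2198 or y = -0.1802

Discriminant: (-12)² − 4·(-5)·(-2) = 104.
Quadratic formula: y = (12 ± √104) / (-10).
So y = -6/5 - √(26)/5 ≈ -2.2198 or y = -6/5 + √(26)/5 ≈ -0.1802.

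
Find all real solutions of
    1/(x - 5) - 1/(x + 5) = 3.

Multiply both sides by (x - 5)(x + 5):
(x + 5) - (x - 5) = 3(x - 5)(x + 5).
Expand and collect terms: 3x² - 85 = 0.
By the quadratic formula, x = (0 ± √1020) / 6, so x ≈ 5.3229 or x ≈ -5.3229.
Neither value makes a denominator zero (x ≠ 5, x ≠ -5), so both are valid.

x = -5.3229 or x = 5.3229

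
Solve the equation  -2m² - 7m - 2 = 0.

m = -3.1861 or m = -0.3139

Discriminant: (-7)² − 4·(-2)·(-2) = 33.
Quadratic formula: m = (7 ± √33) / (-4).
So m = -7/4 - √(33)/4 ≈ -3.1861 or m = -7/4 + √(33)/4 ≈ -0.3139.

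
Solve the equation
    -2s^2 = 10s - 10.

Rearrange to standard form: -2s^2 - 10s + 10 = 0.
Discriminant: (-10)^2 - 4*(-2)*10 = 180.
Quadratic formula: s = (10 +/- sqrt(180)) / (-4).
So s = -3*sqrt(5)/2 - 5/2 ~= -5.8541 or s = -5/2 + 3*sqrt(5)/2 ~= 0.8541.

s = -5.8541 or s = 0.8541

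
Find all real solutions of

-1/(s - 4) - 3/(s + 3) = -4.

s = -2.2787 or s = 4.2787

Multiply both sides by (s - 4)(s + 3):
-(s + 3) - 3(s - 4) = -4(s - 4)(s + 3).
Expand and collect terms: -4s^2 + 8s + 39 = 0.
By the quadratic formula, s = (-8 +/- sqrt(688)) / -8, so s ~= -2.2787 or s ~= 4.2787.
Neither value makes a denominator zero (s != 4, s != -3), so both are valid.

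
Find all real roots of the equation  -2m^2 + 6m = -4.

m = -0.5616 or m = 3.5616

Rearrange to standard form: -2m^2 + 6m + 4 = 0.
Discriminant: (6)^2 - 4*(-2)*4 = 68.
Quadratic formula: m = (-6 +/- sqrt(68)) / (-4).
So m = 3/2 - sqrt(17)/2 ~= -0.5616 or m = 3/2 + sqrt(17)/2 ~= 3.5616.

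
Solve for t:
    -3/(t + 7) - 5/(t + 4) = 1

t = -13.4051 or t = -5.5949

Multiply both sides by (t + 7)(t + 4):
-3(t + 4) - 5(t + 7) = (t + 7)(t + 4).
Expand and collect terms: t^2 + 19t + 75 = 0.
By the quadratic formula, t = (-19 +/- sqrt(61)) / 2, so t ~= -5.5949 or t ~= -13.4051.
Neither value makes a denominator zero (t != -7, t != -4), so both are valid.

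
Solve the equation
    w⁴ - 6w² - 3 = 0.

w = -2.5425 or w = 2.5425

Let u = w². The equation becomes u² - 6u - 3 = 0.
By the quadratic formula, u = 3 + 2·√(3) or u = 3 - 2·√(3).
w² = 3 + 2·√(3) gives w = ±√(3 + 2·√(3)) ≈ ±2.5425.
w² = 3 - 2·√(3) < 0 has no real solution.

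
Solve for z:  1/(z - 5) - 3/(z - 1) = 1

z = -1.6056 or z = 5.6056

Multiply both sides by (z - 5)(z - 1):
(z - 1) - 3(z - 5) = (z - 5)(z - 1).
Expand and collect terms: z² - 4z - 9 = 0.
By the quadratic formula, z = (4 ± √52) / 2, so z ≈ 5.6056 or z ≈ -1.6056.
Neither value makes a denominator zero (z ≠ 5, z ≠ 1), so both are valid.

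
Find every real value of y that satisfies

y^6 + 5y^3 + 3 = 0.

Let u = y^3. The equation becomes u^2 + 5u + 3 = 0.
By the quadratic formula, u = -5/2 + sqrt(13)/2 or u = -5/2 - sqrt(13)/2.
y^3 = -5/2 + sqrt(13)/2 gives y = -(5/2 - sqrt(13)/2)^(1/3) ~= -0.8867.
y^3 = -5/2 - sqrt(13)/2 gives y = -(sqrt(13)/2 + 5/2)^(1/3) ~= -1.6265.

y = -1.6265 or y = -0.8867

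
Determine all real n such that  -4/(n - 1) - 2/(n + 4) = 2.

Multiply both sides by (n - 1)(n + 4):
-4(n + 4) - 2(n - 1) = 2(n - 1)(n + 4).
Expand and collect terms: 2n² + 12n + 6 = 0.
By the quadratic formula, n = (-12 ± √96) / 4, so n ≈ -0.5505 or n ≈ -5.4495.
Neither value makes a denominator zero (n ≠ 1, n ≠ -4), so both are valid.

n = -5.4495 or n = -0.5505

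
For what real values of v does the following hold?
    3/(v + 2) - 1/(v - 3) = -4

v = -2.7186 or v = 3.2186

Multiply both sides by (v + 2)(v - 3):
3(v - 3) - (v + 2) = -4(v + 2)(v - 3).
Expand and collect terms: -4v² + 2v + 35 = 0.
By the quadratic formula, v = (-2 ± √564) / -8, so v ≈ -2.7186 or v ≈ 3.2186.
Neither value makes a denominator zero (v ≠ -2, v ≠ 3), so both are valid.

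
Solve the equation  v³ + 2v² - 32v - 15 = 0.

v = -6.5414 or v = -0.4586 or v = 5

Possible rational roots are divisors of -15. Testing v = 5 gives 0, so (v - 5) is a factor.
Divide: v³ + 2v² - 32v - 15 = (v - 5)(v² + 7v + 3).
Apply the quadratic formula to v² + 7v + 3 = 0: v = (-7 ± √37)/2, i.e. v ≈ -0.4586 or v ≈ -6.5414.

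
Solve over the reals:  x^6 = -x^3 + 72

Let u = x^3. The equation becomes u^2 + u - 72 = 0.
Factor: (u - 8)(u + 9) = 0, so u = 8 or u = -9.
x^3 = 8 gives x = 2.
x^3 = -9 gives x = -(9)^(1/3) ~= -2.0801.

x = -2.0801 or x = 2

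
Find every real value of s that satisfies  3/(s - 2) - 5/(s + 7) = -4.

s = -5.6134 or s = 1.1134

Multiply both sides by (s - 2)(s + 7):
3(s + 7) - 5(s - 2) = -4(s - 2)(s + 7).
Expand and collect terms: -4s² - 18s + 25 = 0.
By the quadratic formula, s = (18 ± √724) / -8, so s ≈ -5.6134 or s ≈ 1.1134.
Neither value makes a denominator zero (s ≠ 2, s ≠ -7), so both are valid.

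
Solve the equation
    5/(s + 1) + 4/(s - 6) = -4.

Multiply both sides by (s + 1)(s - 6):
5(s - 6) + 4(s + 1) = -4(s + 1)(s - 6).
Expand and collect terms: -4s² + 11s + 50 = 0.
By the quadratic formula, s = (-11 ± √921) / -8, so s ≈ -2.4185 or s ≈ 5.1685.
Neither value makes a denominator zero (s ≠ -1, s ≠ 6), so both are valid.

s = -2.4185 or s = 5.1685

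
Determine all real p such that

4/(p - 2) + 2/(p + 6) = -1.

Multiply both sides by (p - 2)(p + 6):
4(p + 6) + 2(p - 2) = -(p - 2)(p + 6).
Expand and collect terms: -p^2 - 10p - 8 = 0.
By the quadratic formula, p = (10 +/- sqrt(68)) / -2, so p ~= -9.1231 or p ~= -0.8769.
Neither value makes a denominator zero (p != 2, p != -6), so both are valid.

p = -9.1231 or p = -0.8769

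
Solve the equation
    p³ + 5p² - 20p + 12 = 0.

Possible rational roots are divisors of 12. Testing p = 2 gives 0, so (p - 2) is a factor.
Divide: p³ + 5p² - 20p + 12 = (p - 2)(p² + 7p - 6).
Apply the quadratic formula to p² + 7p - 6 = 0: p = (-7 ± √73)/2, i.e. p ≈ 0.772 or p ≈ -7.772.

p = -7.772 or p = 0.772 or p = 2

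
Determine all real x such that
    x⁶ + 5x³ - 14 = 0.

x = -1.9129 or x = 1.2599

Let u = x³. The equation becomes u² + 5u - 14 = 0.
Factor: (u - 2)(u + 7) = 0, so u = 2 or u = -7.
x³ = 2 gives x = ∛(2) ≈ 1.2599.
x³ = -7 gives x = -∛(7) ≈ -1.9129.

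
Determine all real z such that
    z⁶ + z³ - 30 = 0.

z = -1.8171 or z = 1.71

Let u = z³. The equation becomes u² + u - 30 = 0.
Factor: (u + 6)(u - 5) = 0, so u = -6 or u = 5.
z³ = -6 gives z = -∛(6) ≈ -1.8171.
z³ = 5 gives z = ∛(5) ≈ 1.71.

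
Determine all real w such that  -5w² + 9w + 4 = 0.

w = -0.3689 or w = 2.1689

Discriminant: (9)² − 4·(-5)·4 = 161.
Quadratic formula: w = (-9 ± √161) / (-10).
So w = 9/10 - √(161)/10 ≈ -0.3689 or w = 9/10 + √(161)/10 ≈ 2.1689.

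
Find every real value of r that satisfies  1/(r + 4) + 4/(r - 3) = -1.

r = -5.8284 or r = -0.1716

Multiply both sides by (r + 4)(r - 3):
(r - 3) + 4(r + 4) = -(r + 4)(r - 3).
Expand and collect terms: -r^2 - 6r - 1 = 0.
By the quadratic formula, r = (6 +/- sqrt(32)) / -2, so r ~= -5.8284 or r ~= -0.1716.
Neither value makes a denominator zero (r != -4, r != 3), so both are valid.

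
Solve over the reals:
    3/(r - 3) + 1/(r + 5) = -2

Multiply both sides by (r - 3)(r + 5):
3(r + 5) + (r - 3) = -2(r - 3)(r + 5).
Expand and collect terms: -2r² - 8r + 18 = 0.
By the quadratic formula, r = (8 ± √208) / -4, so r ≈ -5.6056 or r ≈ 1.6056.
Neither value makes a denominator zero (r ≠ 3, r ≠ -5), so both are valid.

r = -5.6056 or r = 1.6056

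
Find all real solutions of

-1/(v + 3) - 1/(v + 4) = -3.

Multiply both sides by (v + 3)(v + 4):
-(v + 4) - (v + 3) = -3(v + 3)(v + 4).
Expand and collect terms: -3v² - 19v - 29 = 0.
By the quadratic formula, v = (19 ± √13) / -6, so v ≈ -3.7676 or v ≈ -2.5657.
Neither value makes a denominator zero (v ≠ -3, v ≠ -4), so both are valid.

v = -3.7676 or v = -2.5657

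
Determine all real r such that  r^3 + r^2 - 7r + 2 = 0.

r = -3.3028 or r = 0.3028 or r = 2

Possible rational roots are divisors of 2. Testing r = 2 gives 0, so (r - 2) is a factor.
Divide: r^3 + r^2 - 7r + 2 = (r - 2)(r^2 + 3r - 1).
Apply the quadratic formula to r^2 + 3r - 1 = 0: r = (-3 +/- sqrt(13))/2, i.e. r ~= 0.3028 or r ~= -3.3028.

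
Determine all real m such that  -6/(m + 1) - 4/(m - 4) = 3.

Multiply both sides by (m + 1)(m - 4):
-6(m - 4) - 4(m + 1) = 3(m + 1)(m - 4).
Expand and collect terms: 3m^2 + m - 32 = 0.
By the quadratic formula, m = (-1 +/- sqrt(385)) / 6, so m ~= 3.1036 or m ~= -3.4369.
Neither value makes a denominator zero (m != -1, m != 4), so both are valid.

m = -3.4369 or m = 3.1036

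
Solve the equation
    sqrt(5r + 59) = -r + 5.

Square both sides: 5r + 59 = (-r + 5)^2.
Expand and rearrange: r^2 - 15r - 34 = 0.
Solving gives r = 17 or r = -2.
Check each candidate in the original equation:
  r = 17: sqrt(144) = 12, while -r + 5 = -12 — extraneous.
  r = -2: sqrt(49) = 7, while -r + 5 = 7 — valid.

r = -2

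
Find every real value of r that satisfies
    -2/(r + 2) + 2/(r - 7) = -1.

r = 1 or r = 4

Multiply both sides by (r + 2)(r - 7):
-2(r - 7) + 2(r + 2) = -(r + 2)(r - 7).
Expand and collect terms: -r² + 5r - 4 = 0.
Factor or apply the quadratic formula: r = 1 or r = 4.
Neither value makes a denominator zero (r ≠ -2, r ≠ 7), so both are valid.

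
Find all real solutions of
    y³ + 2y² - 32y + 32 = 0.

y = -7.1231 or y = 1.1231 or y = 4

Possible rational roots are divisors of 32. Testing y = 4 gives 0, so (y - 4) is a factor.
Divide: y³ + 2y² - 32y + 32 = (y - 4)(y² + 6y - 8).
Apply the quadratic formula to y² + 6y - 8 = 0: y = (-6 ± √68)/2, i.e. y ≈ 1.1231 or y ≈ -7.1231.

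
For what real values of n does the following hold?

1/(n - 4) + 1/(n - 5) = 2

n = 4.2929 or n = 5.7071

Multiply both sides by (n - 4)(n - 5):
(n - 5) + (n - 4) = 2(n - 4)(n - 5).
Expand and collect terms: 2n^2 - 20n + 49 = 0.
By the quadratic formula, n = (20 +/- sqrt(8)) / 4, so n ~= 5.7071 or n ~= 4.2929.
Neither value makes a denominator zero (n != 4, n != 5), so both are valid.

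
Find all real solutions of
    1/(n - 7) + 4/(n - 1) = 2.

Multiply both sides by (n - 7)(n - 1):
(n - 1) + 4(n - 7) = 2(n - 7)(n - 1).
Expand and collect terms: 2n² - 21n + 43 = 0.
By the quadratic formula, n = (21 ± √97) / 4, so n ≈ 7.7122 or n ≈ 2.7878.
Neither value makes a denominator zero (n ≠ 7, n ≠ 1), so both are valid.

n = 2.7878 or n = 7.7122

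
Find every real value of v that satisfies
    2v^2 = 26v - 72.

v = 4 or v = 9

Bring every term to one side: 2v^2 - 26v + 72 = 0.
Factor: 2(v - 4)(v - 9) = 0.
So v = 4 or v = 9.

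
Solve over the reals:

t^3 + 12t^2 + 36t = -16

Rearrange: t^3 + 12t^2 + 36t + 16 = 0.
Possible rational roots are divisors of 16. Testing t = -4 gives 0, so (t + 4) is a factor.
Divide: t^3 + 12t^2 + 36t + 16 = (t + 4)(t^2 + 8t + 4).
Apply the quadratic formula to t^2 + 8t + 4 = 0: t = (-8 +/- sqrt(48))/2, i.e. t ~= -0.5359 or t ~= -7.4641.

t = -7.4641 or t = -4 or t = -0.5359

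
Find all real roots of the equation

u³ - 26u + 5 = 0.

Possible rational roots are divisors of 5. Testing u = 5 gives 0, so (u - 5) is a factor.
Divide: u³ - 26u + 5 = (u - 5)(u² + 5u - 1).
Apply the quadratic formula to u² + 5u - 1 = 0: u = (-5 ± √29)/2, i.e. u ≈ 0.1926 or u ≈ -5.1926.

u = -5.1926 or u = 0.1926 or u = 5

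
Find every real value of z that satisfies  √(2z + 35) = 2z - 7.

z = 7

Square both sides: 2z + 35 = (2z - 7)².
Expand and rearrange: 4z² - 30z + 14 = 0.
Solving gives z = 7 or z = 0.5.
Check each candidate in the original equation:
  z = 7: √(49) = 7, while 2z - 7 = 7 — valid.
  z = 0.5: √(36) = 6, while 2z - 7 = -6 — extraneous.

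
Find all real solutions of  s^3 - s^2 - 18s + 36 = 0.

Possible rational roots are divisors of 36. Testing s = 3 gives 0, so (s - 3) is a factor.
Divide: s^3 - s^2 - 18s + 36 = (s - 3)(s^2 + 2s - 12).
Apply the quadratic formula to s^2 + 2s - 12 = 0: s = (-2 +/- sqrt(52))/2, i.e. s ~= 2.6056 or s ~= -4.6056.

s = -4.6056 or s = 2.6056 or s = 3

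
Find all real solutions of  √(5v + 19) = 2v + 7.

v = -2

Square both sides: 5v + 19 = (2v + 7)².
Expand and rearrange: 4v² + 23v + 30 = 0.
Solving gives v = -2 or v = -3.75.
Check each candidate in the original equation:
  v = -2: √(9) = 3, while 2v + 7 = 3 — valid.
  v = -3.75: √(0.25) = 0.5, while 2v + 7 = -0.5 — extraneous.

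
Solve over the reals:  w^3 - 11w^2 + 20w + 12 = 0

Possible rational roots are divisors of 12. Testing w = 3 gives 0, so (w - 3) is a factor.
Divide: w^3 - 11w^2 + 20w + 12 = (w - 3)(w^2 - 8w - 4).
Apply the quadratic formula to w^2 - 8w - 4 = 0: w = (8 +/- sqrt(80))/2, i.e. w ~= 8.4721 or w ~= -0.4721.

w = -0.4721 or w = 3 or w = 8.4721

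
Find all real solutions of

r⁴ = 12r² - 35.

Let u = r². The equation becomes u² - 12u + 35 = 0.
Factor: (u - 5)(u - 7) = 0, so u = 5 or u = 7.
r² = 5 gives r = ±√(5) ≈ ±2.2361.
r² = 7 gives r = ±√(7) ≈ ±2.6458.

r = -2.6458 or r = -2.2361 or r = 2.2361 or r = 2.6458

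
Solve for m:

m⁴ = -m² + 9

m = -1.5942 or m = 1.5942

Let u = m². The equation becomes u² + u - 9 = 0.
By the quadratic formula, u = -1/2 + √(37)/2 or u = -√(37)/2 - 1/2.
m² = -1/2 + √(37)/2 gives m = ±√(-1/2 + √(37)/2) ≈ ±1.5942.
m² = -√(37)/2 - 1/2 < 0 has no real solution.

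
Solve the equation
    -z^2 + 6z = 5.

Bring every term to one side: -z^2 + 6z - 5 = 0.
Factor: -1(z - 5)(z - 1) = 0.
So z = 5 or z = 1.

z = 1 or z = 5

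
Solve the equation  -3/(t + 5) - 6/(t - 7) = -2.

t = -3.8255 or t = 10.3255

Multiply both sides by (t + 5)(t - 7):
-3(t - 7) - 6(t + 5) = -2(t + 5)(t - 7).
Expand and collect terms: -2t² + 13t + 79 = 0.
By the quadratic formula, t = (-13 ± √801) / -4, so t ≈ -3.8255 or t ≈ 10.3255.
Neither value makes a denominator zero (t ≠ -5, t ≠ 7), so both are valid.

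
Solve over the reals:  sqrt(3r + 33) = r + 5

Square both sides: 3r + 33 = (r + 5)^2.
Expand and rearrange: r^2 + 7r - 8 = 0.
Solving gives r = 1 or r = -8.
Check each candidate in the original equation:
  r = 1: sqrt(36) = 6, while r + 5 = 6 — valid.
  r = -8: sqrt(9) = 3, while r + 5 = -3 — extraneous.

r = 1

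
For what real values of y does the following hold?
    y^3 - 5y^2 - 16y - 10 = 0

y = -1.3589 or y = -1 or y = 7.3589

Possible rational roots are divisors of -10. Testing y = -1 gives 0, so (y + 1) is a factor.
Divide: y^3 - 5y^2 - 16y - 10 = (y + 1)(y^2 - 6y - 10).
Apply the quadratic formula to y^2 - 6y - 10 = 0: y = (6 +/- sqrt(76))/2, i.e. y ~= 7.3589 or y ~= -1.3589.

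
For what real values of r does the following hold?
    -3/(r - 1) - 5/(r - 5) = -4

r = 1.5505 or r = 6.4495

Multiply both sides by (r - 1)(r - 5):
-3(r - 5) - 5(r - 1) = -4(r - 1)(r - 5).
Expand and collect terms: -4r² + 32r - 40 = 0.
By the quadratic formula, r = (-32 ± √384) / -8, so r ≈ 1.5505 or r ≈ 6.4495.
Neither value makes a denominator zero (r ≠ 1, r ≠ 5), so both are valid.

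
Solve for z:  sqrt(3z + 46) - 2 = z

Isolate the radical: sqrt(3z + 46) = z + 2.
Square both sides: 3z + 46 = (z + 2)^2.
Expand and rearrange: z^2 + z - 42 = 0.
Solving gives z = 6 or z = -7.
Check each candidate in the original equation:
  z = 6: sqrt(64) = 8, while z + 2 = 8 — valid.
  z = -7: sqrt(25) = 5, while z + 2 = -5 — extraneous.

z = 6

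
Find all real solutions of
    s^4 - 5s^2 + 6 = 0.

s = -1.7321 or s = -1.4142 or s = 1.4142 or s = 1.7321

Let u = s^2. The equation becomes u^2 - 5u + 6 = 0.
Factor: (u - 3)(u - 2) = 0, so u = 3 or u = 2.
s^2 = 3 gives s = +/-sqrt(3) ~= +/-1.7321.
s^2 = 2 gives s = +/-sqrt(2) ~= +/-1.4142.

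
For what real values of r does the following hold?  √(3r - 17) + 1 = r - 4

Isolate the radical: √(3r - 17) = r - 5.
Square both sides: 3r - 17 = (r - 5)².
Expand and rearrange: r² - 13r + 42 = 0.
Solving gives r = 7 or r = 6.
Check each candidate in the original equation:
  r = 7: √(4) = 2, while r - 5 = 2 — valid.
  r = 6: √(1) = 1, while r - 5 = 1 — valid.

r = 6 or r = 7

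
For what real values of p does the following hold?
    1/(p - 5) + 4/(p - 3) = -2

p = 0.7344 or p = 4.7656

Multiply both sides by (p - 5)(p - 3):
(p - 3) + 4(p - 5) = -2(p - 5)(p - 3).
Expand and collect terms: -2p^2 + 11p - 7 = 0.
By the quadratic formula, p = (-11 +/- sqrt(65)) / -4, so p ~= 0.7344 or p ~= 4.7656.
Neither value makes a denominator zero (p != 5, p != 3), so both are valid.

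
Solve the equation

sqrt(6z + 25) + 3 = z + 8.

Isolate the radical: sqrt(6z + 25) = z + 5.
Square both sides: 6z + 25 = (z + 5)^2.
Expand and rearrange: z^2 + 4z = 0.
Solving gives z = 0 or z = -4.
Check each candidate in the original equation:
  z = 0: sqrt(25) = 5, while z + 5 = 5 — valid.
  z = -4: sqrt(1) = 1, while z + 5 = 1 — valid.

z = -4 or z = 0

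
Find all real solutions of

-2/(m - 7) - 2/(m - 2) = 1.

m = -0.7016 or m = 5.7016

Multiply both sides by (m - 7)(m - 2):
-2(m - 2) - 2(m - 7) = (m - 7)(m - 2).
Expand and collect terms: m² - 5m - 4 = 0.
By the quadratic formula, m = (5 ± √41) / 2, so m ≈ 5.7016 or m ≈ -0.7016.
Neither value makes a denominator zero (m ≠ 7, m ≠ 2), so both are valid.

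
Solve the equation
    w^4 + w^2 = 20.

Let u = w^2. The equation becomes u^2 + u - 20 = 0.
Factor: (u - 4)(u + 5) = 0, so u = 4 or u = -5.
w^2 = 4 gives w = +/-2.
w^2 = -5 < 0 has no real solution.

w = -2 or w = 2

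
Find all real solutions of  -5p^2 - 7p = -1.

Rearrange to standard form: -5p^2 - 7p + 1 = 0.
Discriminant: (-7)^2 - 4*(-5)*1 = 69.
Quadratic formula: p = (7 +/- sqrt(69)) / (-10).
So p = -sqrt(69)/10 - 7/10 ~= -1.5307 or p = -7/10 + sqrt(69)/10 ~= 0.1307.

p = -1.5307 or p = 0.1307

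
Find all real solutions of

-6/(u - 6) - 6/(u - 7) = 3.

Multiply both sides by (u - 6)(u - 7):
-6(u - 7) - 6(u - 6) = 3(u - 6)(u - 7).
Expand and collect terms: 3u² - 27u + 48 = 0.
By the quadratic formula, u = (27 ± √153) / 6, so u ≈ 6.5616 or u ≈ 2.4384.
Neither value makes a denominator zero (u ≠ 6, u ≠ 7), so both are valid.

u = 2.4384 or u = 6.5616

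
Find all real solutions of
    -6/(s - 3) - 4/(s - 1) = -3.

Multiply both sides by (s - 3)(s - 1):
-6(s - 1) - 4(s - 3) = -3(s - 3)(s - 1).
Expand and collect terms: -3s² + 22s - 27 = 0.
By the quadratic formula, s = (-22 ± √160) / -6, so s ≈ 1.5585 or s ≈ 5.7749.
Neither value makes a denominator zero (s ≠ 3, s ≠ 1), so both are valid.

s = 1.5585 or s = 5.7749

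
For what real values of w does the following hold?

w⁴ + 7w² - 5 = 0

Let u = w². The equation becomes u² + 7u - 5 = 0.
By the quadratic formula, u = -7/2 + √(69)/2 or u = -√(69)/2 - 7/2.
w² = -7/2 + √(69)/2 gives w = ±√(-7/2 + √(69)/2) ≈ ±0.8083.
w² = -√(69)/2 - 7/2 < 0 has no real solution.

w = -0.8083 or w = 0.8083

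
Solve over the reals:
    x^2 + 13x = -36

x = -9 or x = -4

Bring every term to one side: x^2 + 13x + 36 = 0.
Factor: (x + 4)(x + 9) = 0.
So x = -4 or x = -9.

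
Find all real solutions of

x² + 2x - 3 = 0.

x = -3 or x = 1

Factor: (x + 3)(x - 1) = 0.
So x = -3 or x = 1.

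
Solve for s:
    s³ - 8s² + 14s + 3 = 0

s = -0.1926 or s = 3 or s = 5.1926

Possible rational roots are divisors of 3. Testing s = 3 gives 0, so (s - 3) is a factor.
Divide: s³ - 8s² + 14s + 3 = (s - 3)(s² - 5s - 1).
Apply the quadratic formula to s² - 5s - 1 = 0: s = (5 ± √29)/2, i.e. s ≈ 5.1926 or s ≈ -0.1926.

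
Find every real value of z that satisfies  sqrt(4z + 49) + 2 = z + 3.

Isolate the radical: sqrt(4z + 49) = z + 1.
Square both sides: 4z + 49 = (z + 1)^2.
Expand and rearrange: z^2 - 2z - 48 = 0.
Solving gives z = 8 or z = -6.
Check each candidate in the original equation:
  z = 8: sqrt(81) = 9, while z + 1 = 9 — valid.
  z = -6: sqrt(25) = 5, while z + 1 = -5 — extraneous.

z = 8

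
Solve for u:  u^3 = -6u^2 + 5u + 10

Rearrange: u^3 + 6u^2 - 5u - 10 = 0.
Possible rational roots are divisors of -10. Testing u = -1 gives 0, so (u + 1) is a factor.
Divide: u^3 + 6u^2 - 5u - 10 = (u + 1)(u^2 + 5u - 10).
Apply the quadratic formula to u^2 + 5u - 10 = 0: u = (-5 +/- sqrt(65))/2, i.e. u ~= 1.5311 or u ~= -6.5311.

u = -6.5311 or u = -1 or u = 1.5311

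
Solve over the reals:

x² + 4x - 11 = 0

Discriminant: (4)² − 4·1·(-11) = 60.
Quadratic formula: x = (-4 ± √60) / 2.
So x = -2 + √(15) ≈ 1.873 or x = -√(15) - 2 ≈ -5.873.

x = -5.873 or x = 1.873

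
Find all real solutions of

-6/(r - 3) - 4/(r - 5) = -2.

Multiply both sides by (r - 3)(r - 5):
-6(r - 5) - 4(r - 3) = -2(r - 3)(r - 5).
Expand and collect terms: -2r² + 26r - 72 = 0.
Factor or apply the quadratic formula: r = 4 or r = 9.
Neither value makes a denominator zero (r ≠ 3, r ≠ 5), so both are valid.

r = 4 or r = 9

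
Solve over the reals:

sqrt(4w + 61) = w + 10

Square both sides: 4w + 61 = (w + 10)^2.
Expand and rearrange: w^2 + 16w + 39 = 0.
Solving gives w = -3 or w = -13.
Check each candidate in the original equation:
  w = -3: sqrt(49) = 7, while w + 10 = 7 — valid.
  w = -13: sqrt(9) = 3, while w + 10 = -3 — extraneous.

w = -3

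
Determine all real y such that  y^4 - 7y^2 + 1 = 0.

y = -2.618 or y = -0.382 or y = 0.382 or y = 2.618

Let u = y^2. The equation becomes u^2 - 7u + 1 = 0.
By the quadratic formula, u = 3*sqrt(5)/2 + 7/2 or u = 7/2 - 3*sqrt(5)/2.
y^2 = 3*sqrt(5)/2 + 7/2 gives y = +/-(sqrt(5)/2 + 3/2) ~= +/-2.618.
y^2 = 7/2 - 3*sqrt(5)/2 gives y = +/-(3/2 - sqrt(5)/2) ~= +/-0.382.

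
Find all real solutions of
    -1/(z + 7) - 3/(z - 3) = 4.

z = -7.2697 or z = 2.2697

Multiply both sides by (z + 7)(z - 3):
-(z - 3) - 3(z + 7) = 4(z + 7)(z - 3).
Expand and collect terms: 4z^2 + 20z - 66 = 0.
By the quadratic formula, z = (-20 +/- sqrt(1456)) / 8, so z ~= 2.2697 or z ~= -7.2697.
Neither value makes a denominator zero (z != -7, z != 3), so both are valid.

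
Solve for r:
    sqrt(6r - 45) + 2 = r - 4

r = 9

Isolate the radical: sqrt(6r - 45) = r - 6.
Square both sides: 6r - 45 = (r - 6)^2.
Expand and rearrange: r^2 - 18r + 81 = 0.
This gives the repeated root r = 9.
Check in the original equation:
  r = 9: sqrt(9) = 3, while r - 6 = 3 — valid.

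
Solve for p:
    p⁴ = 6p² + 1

p = -2.4824 or p = 2.4824

Let u = p². The equation becomes u² - 6u - 1 = 0.
By the quadratic formula, u = 3 + √(10) or u = 3 - √(10).
p² = 3 + √(10) gives p = ±√(3 + √(10)) ≈ ±2.4824.
p² = 3 - √(10) < 0 has no real solution.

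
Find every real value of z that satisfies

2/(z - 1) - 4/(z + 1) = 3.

z = -2.0972 or z = 1.4305

Multiply both sides by (z - 1)(z + 1):
2(z + 1) - 4(z - 1) = 3(z - 1)(z + 1).
Expand and collect terms: 3z² + 2z - 9 = 0.
By the quadratic formula, z = (-2 ± √112) / 6, so z ≈ 1.4305 or z ≈ -2.0972.
Neither value makes a denominator zero (z ≠ 1, z ≠ -1), so both are valid.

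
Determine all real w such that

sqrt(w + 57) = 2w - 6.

Square both sides: w + 57 = (2w - 6)^2.
Expand and rearrange: 4w^2 - 25w - 21 = 0.
Solving gives w = 7 or w = -0.75.
Check each candidate in the original equation:
  w = 7: sqrt(64) = 8, while 2w - 6 = 8 — valid.
  w = -0.75: sqrt(56.25) = 7.5, while 2w - 6 = -7.5 — extraneous.

w = 7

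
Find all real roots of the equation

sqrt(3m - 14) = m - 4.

Square both sides: 3m - 14 = (m - 4)^2.
Expand and rearrange: m^2 - 11m + 30 = 0.
Solving gives m = 6 or m = 5.
Check each candidate in the original equation:
  m = 6: sqrt(4) = 2, while m - 4 = 2 — valid.
  m = 5: sqrt(1) = 1, while m - 4 = 1 — valid.

m = 5 or m = 6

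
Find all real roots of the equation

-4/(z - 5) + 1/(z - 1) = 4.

z = 1.3441 or z = 3.9059

Multiply both sides by (z - 5)(z - 1):
-4(z - 1) + (z - 5) = 4(z - 5)(z - 1).
Expand and collect terms: 4z^2 - 21z + 21 = 0.
By the quadratic formula, z = (21 +/- sqrt(105)) / 8, so z ~= 3.9059 or z ~= 1.3441.
Neither value makes a denominator zero (z != 5, z != 1), so both are valid.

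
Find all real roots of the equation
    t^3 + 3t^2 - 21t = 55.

t = -5 or t = -2.4641 or t = 4.4641

Rearrange: t^3 + 3t^2 - 21t - 55 = 0.
Possible rational roots are divisors of -55. Testing t = -5 gives 0, so (t + 5) is a factor.
Divide: t^3 + 3t^2 - 21t - 55 = (t + 5)(t^2 - 2t - 11).
Apply the quadratic formula to t^2 - 2t - 11 = 0: t = (2 +/- sqrt(48))/2, i.e. t ~= 4.4641 or t ~= -2.4641.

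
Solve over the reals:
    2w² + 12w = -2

w = -5.8284 or w = -0.1716

Rearrange to standard form: 2w² + 12w + 2 = 0.
Discriminant: (12)² − 4·2·2 = 128.
Quadratic formula: w = (-12 ± √128) / 4.
So w = -3 + 2·√(2) ≈ -0.1716 or w = -3 - 2·√(2) ≈ -5.8284.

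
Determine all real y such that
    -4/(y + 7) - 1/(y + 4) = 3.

y = -8.4415 or y = -4.2251

Multiply both sides by (y + 7)(y + 4):
-4(y + 4) - (y + 7) = 3(y + 7)(y + 4).
Expand and collect terms: 3y² + 38y + 107 = 0.
By the quadratic formula, y = (-38 ± √160) / 6, so y ≈ -4.2251 or y ≈ -8.4415.
Neither value makes a denominator zero (y ≠ -7, y ≠ -4), so both are valid.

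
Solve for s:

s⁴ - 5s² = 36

s = -3 or s = 3

Let u = s². The equation becomes u² - 5u - 36 = 0.
Factor: (u - 9)(u + 4) = 0, so u = 9 or u = -4.
s² = 9 gives s = ±3.
s² = -4 < 0 has no real solution.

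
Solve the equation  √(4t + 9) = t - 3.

Square both sides: 4t + 9 = (t - 3)².
Expand and rearrange: t² - 10t = 0.
Solving gives t = 10 or t = 0.
Check each candidate in the original equation:
  t = 10: √(49) = 7, while t - 3 = 7 — valid.
  t = 0: √(9) = 3, while t - 3 = -3 — extraneous.

t = 10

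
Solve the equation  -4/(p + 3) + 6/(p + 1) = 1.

Multiply both sides by (p + 3)(p + 1):
-4(p + 1) + 6(p + 3) = (p + 3)(p + 1).
Expand and collect terms: p² + 2p - 11 = 0.
By the quadratic formula, p = (-2 ± √48) / 2, so p ≈ 2.4641 or p ≈ -4.4641.
Neither value makes a denominator zero (p ≠ -3, p ≠ -1), so both are valid.

p = -4.4641 or p = 2.4641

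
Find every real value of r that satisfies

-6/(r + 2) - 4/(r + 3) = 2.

r = -7.4495 or r = -2.5505

Multiply both sides by (r + 2)(r + 3):
-6(r + 3) - 4(r + 2) = 2(r + 2)(r + 3).
Expand and collect terms: 2r² + 20r + 38 = 0.
By the quadratic formula, r = (-20 ± √96) / 4, so r ≈ -2.5505 or r ≈ -7.4495.
Neither value makes a denominator zero (r ≠ -2, r ≠ -3), so both are valid.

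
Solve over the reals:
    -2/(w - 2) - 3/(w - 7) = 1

w = -1.1623 or w = 5.1623

Multiply both sides by (w - 2)(w - 7):
-2(w - 7) - 3(w - 2) = (w - 2)(w - 7).
Expand and collect terms: w² - 4w - 6 = 0.
By the quadratic formula, w = (4 ± √40) / 2, so w ≈ 5.1623 or w ≈ -1.1623.
Neither value makes a denominator zero (w ≠ 2, w ≠ 7), so both are valid.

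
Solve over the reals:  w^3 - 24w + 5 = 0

Possible rational roots are divisors of 5. Testing w = -5 gives 0, so (w + 5) is a factor.
Divide: w^3 - 24w + 5 = (w + 5)(w^2 - 5w + 1).
Apply the quadratic formula to w^2 - 5w + 1 = 0: w = (5 +/- sqrt(21))/2, i.e. w ~= 4.7913 or w ~= 0.2087.

w = -5 or w = 0.2087 or w = 4.7913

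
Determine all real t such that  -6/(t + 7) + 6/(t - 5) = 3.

Multiply both sides by (t + 7)(t - 5):
-6(t - 5) + 6(t + 7) = 3(t + 7)(t - 5).
Expand and collect terms: 3t² + 6t - 177 = 0.
By the quadratic formula, t = (-6 ± √2160) / 6, so t ≈ 6.746 or t ≈ -8.746.
Neither value makes a denominator zero (t ≠ -7, t ≠ 5), so both are valid.

t = -8.746 or t = 6.746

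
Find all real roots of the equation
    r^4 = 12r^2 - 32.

Let u = r^2. The equation becomes u^2 - 12u + 32 = 0.
Factor: (u - 4)(u - 8) = 0, so u = 4 or u = 8.
r^2 = 4 gives r = +/-2.
r^2 = 8 gives r = +/-2*sqrt(2) ~= +/-2.8284.

r = -2.8284 or r = -2 or r = 2 or r = 2.8284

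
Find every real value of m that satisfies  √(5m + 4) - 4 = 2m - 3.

Isolate the radical: √(5m + 4) = 2m + 1.
Square both sides: 5m + 4 = (2m + 1)².
Expand and rearrange: 4m² - m - 3 = 0.
Solving gives m = 1 or m = -0.75.
Check each candidate in the original equation:
  m = 1: √(9) = 3, while 2m + 1 = 3 — valid.
  m = -0.75: √(0.25) = 0.5, while 2m + 1 = -0.5 — extraneous.

m = 1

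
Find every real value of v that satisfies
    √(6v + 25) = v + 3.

v = 4

Square both sides: 6v + 25 = (v + 3)².
Expand and rearrange: v² - 16 = 0.
Solving gives v = 4 or v = -4.
Check each candidate in the original equation:
  v = 4: √(49) = 7, while v + 3 = 7 — valid.
  v = -4: √(1) = 1, while v + 3 = -1 — extraneous.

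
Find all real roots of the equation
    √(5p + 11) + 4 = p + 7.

p = -2 or p = 1

Isolate the radical: √(5p + 11) = p + 3.
Square both sides: 5p + 11 = (p + 3)².
Expand and rearrange: p² + p - 2 = 0.
Solving gives p = 1 or p = -2.
Check each candidate in the original equation:
  p = 1: √(16) = 4, while p + 3 = 4 — valid.
  p = -2: √(1) = 1, while p + 3 = 1 — valid.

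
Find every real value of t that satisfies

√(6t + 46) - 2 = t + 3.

Isolate the radical: √(6t + 46) = t + 5.
Square both sides: 6t + 46 = (t + 5)².
Expand and rearrange: t² + 4t - 21 = 0.
Solving gives t = 3 or t = -7.
Check each candidate in the original equation:
  t = 3: √(64) = 8, while t + 5 = 8 — valid.
  t = -7: √(4) = 2, while t + 5 = -2 — extraneous.

t = 3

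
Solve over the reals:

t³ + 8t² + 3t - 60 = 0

t = -5.2749 or t = -5 or t = 2.2749

Possible rational roots are divisors of -60. Testing t = -5 gives 0, so (t + 5) is a factor.
Divide: t³ + 8t² + 3t - 60 = (t + 5)(t² + 3t - 12).
Apply the quadratic formula to t² + 3t - 12 = 0: t = (-3 ± √57)/2, i.e. t ≈ 2.2749 or t ≈ -5.2749.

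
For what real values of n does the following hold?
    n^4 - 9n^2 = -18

Let u = n^2. The equation becomes u^2 - 9u + 18 = 0.
Factor: (u - 3)(u - 6) = 0, so u = 3 or u = 6.
n^2 = 3 gives n = +/-sqrt(3) ~= +/-1.7321.
n^2 = 6 gives n = +/-sqrt(6) ~= +/-2.4495.

n = -2.4495 or n = -1.7321 or n = 1.7321 or n = 2.4495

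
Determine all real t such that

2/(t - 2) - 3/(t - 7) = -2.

t = 1.2056 or t = 8.2944

Multiply both sides by (t - 2)(t - 7):
2(t - 7) - 3(t - 2) = -2(t - 2)(t - 7).
Expand and collect terms: -2t^2 + 19t - 20 = 0.
By the quadratic formula, t = (-19 +/- sqrt(201)) / -4, so t ~= 1.2056 or t ~= 8.2944.
Neither value makes a denominator zero (t != 2, t != 7), so both are valid.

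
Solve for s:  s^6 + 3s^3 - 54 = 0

Let u = s^3. The equation becomes u^2 + 3u - 54 = 0.
Factor: (u - 6)(u + 9) = 0, so u = 6 or u = -9.
s^3 = 6 gives s = (6)^(1/3) ~= 1.8171.
s^3 = -9 gives s = -(9)^(1/3) ~= -2.0801.

s = -2.0801 or s = 1.8171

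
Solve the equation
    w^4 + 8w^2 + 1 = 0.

No real solutions.

Let u = w^2. The equation becomes u^2 + 8u + 1 = 0.
By the quadratic formula, u = -4 + sqrt(15) or u = -4 - sqrt(15).
w^2 = -4 + sqrt(15) < 0 has no real solution.
w^2 = -4 - sqrt(15) < 0 has no real solution.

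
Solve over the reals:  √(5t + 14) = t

Square both sides: 5t + 14 = (t)².
Expand and rearrange: t² - 5t - 14 = 0.
Solving gives t = 7 or t = -2.
Check each candidate in the original equation:
  t = 7: √(49) = 7, while t = 7 — valid.
  t = -2: √(4) = 2, while t = -2 — extraneous.

t = 7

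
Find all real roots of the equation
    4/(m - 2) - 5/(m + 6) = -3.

Multiply both sides by (m - 2)(m + 6):
4(m + 6) - 5(m - 2) = -3(m - 2)(m + 6).
Expand and collect terms: -3m² - 11m + 2 = 0.
By the quadratic formula, m = (11 ± √145) / -6, so m ≈ -3.8403 or m ≈ 0.1736.
Neither value makes a denominator zero (m ≠ 2, m ≠ -6), so both are valid.

m = -3.8403 or m = 0.1736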